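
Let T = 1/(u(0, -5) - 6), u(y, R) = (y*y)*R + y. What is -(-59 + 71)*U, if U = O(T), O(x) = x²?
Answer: -⅓ ≈ -0.33333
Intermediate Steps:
u(y, R) = y + R*y² (u(y, R) = y²*R + y = R*y² + y = y + R*y²)
T = -⅙ (T = 1/(0*(1 - 5*0) - 6) = 1/(0*(1 + 0) - 6) = 1/(0*1 - 6) = 1/(0 - 6) = 1/(-6) = -⅙ ≈ -0.16667)
U = 1/36 (U = (-⅙)² = 1/36 ≈ 0.027778)
-(-59 + 71)*U = -(-59 + 71)/36 = -12/36 = -1*⅓ = -⅓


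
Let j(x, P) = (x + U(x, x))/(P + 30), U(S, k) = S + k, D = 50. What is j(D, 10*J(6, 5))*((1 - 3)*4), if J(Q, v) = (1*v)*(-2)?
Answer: 120/7 ≈ 17.143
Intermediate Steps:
J(Q, v) = -2*v (J(Q, v) = v*(-2) = -2*v)
j(x, P) = 3*x/(30 + P) (j(x, P) = (x + (x + x))/(P + 30) = (x + 2*x)/(30 + P) = (3*x)/(30 + P) = 3*x/(30 + P))
j(D, 10*J(6, 5))*((1 - 3)*4) = (3*50/(30 + 10*(-2*5)))*((1 - 3)*4) = (3*50/(30 + 10*(-10)))*(-2*4) = (3*50/(30 - 100))*(-8) = (3*50/(-70))*(-8) = (3*50*(-1/70))*(-8) = -15/7*(-8) = 120/7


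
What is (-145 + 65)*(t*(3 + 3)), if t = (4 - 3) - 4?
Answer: 1440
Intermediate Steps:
t = -3 (t = 1 - 4 = -3)
(-145 + 65)*(t*(3 + 3)) = (-145 + 65)*(-3*(3 + 3)) = -(-240)*6 = -80*(-18) = 1440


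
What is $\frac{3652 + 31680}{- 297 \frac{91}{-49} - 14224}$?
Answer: $- \frac{247324}{95707} \approx -2.5842$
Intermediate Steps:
$\frac{3652 + 31680}{- 297 \frac{91}{-49} - 14224} = \frac{35332}{- 297 \cdot 91 \left(- \frac{1}{49}\right) - 14224} = \frac{35332}{\left(-297\right) \left(- \frac{13}{7}\right) - 14224} = \frac{35332}{\frac{3861}{7} - 14224} = \frac{35332}{- \frac{95707}{7}} = 35332 \left(- \frac{7}{95707}\right) = - \frac{247324}{95707}$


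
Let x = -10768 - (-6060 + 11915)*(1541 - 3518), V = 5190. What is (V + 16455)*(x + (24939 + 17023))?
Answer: 251223320205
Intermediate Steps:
x = 11564567 (x = -10768 - 5855*(-1977) = -10768 - 1*(-11575335) = -10768 + 11575335 = 11564567)
(V + 16455)*(x + (24939 + 17023)) = (5190 + 16455)*(11564567 + (24939 + 17023)) = 21645*(11564567 + 41962) = 21645*11606529 = 251223320205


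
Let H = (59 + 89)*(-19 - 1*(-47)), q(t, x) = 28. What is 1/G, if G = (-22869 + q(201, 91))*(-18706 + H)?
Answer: 1/332610642 ≈ 3.0065e-9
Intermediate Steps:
H = 4144 (H = 148*(-19 + 47) = 148*28 = 4144)
G = 332610642 (G = (-22869 + 28)*(-18706 + 4144) = -22841*(-14562) = 332610642)
1/G = 1/332610642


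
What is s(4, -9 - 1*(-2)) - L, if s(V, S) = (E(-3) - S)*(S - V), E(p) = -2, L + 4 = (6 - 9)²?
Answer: -60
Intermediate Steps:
L = 5 (L = -4 + (6 - 9)² = -4 + (-3)² = -4 + 9 = 5)
s(V, S) = (-2 - S)*(S - V)
s(4, -9 - 1*(-2)) - L = (-(-9 - 1*(-2))² - 2*(-9 - 1*(-2)) + 2*4 + (-9 - 1*(-2))*4) - 1*5 = (-(-9 + 2)² - 2*(-9 + 2) + 8 + (-9 + 2)*4) - 5 = (-1*(-7)² - 2*(-7) + 8 - 7*4) - 5 = (-1*49 + 14 + 8 - 28) - 5 = (-49 + 14 + 8 - 28) - 5 = -55 - 5 = -60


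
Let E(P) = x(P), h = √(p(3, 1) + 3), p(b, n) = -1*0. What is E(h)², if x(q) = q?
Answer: 3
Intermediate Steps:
p(b, n) = 0
h = √3 (h = √(0 + 3) = √3 ≈ 1.7320)
E(P) = P
E(h)² = (√3)² = 3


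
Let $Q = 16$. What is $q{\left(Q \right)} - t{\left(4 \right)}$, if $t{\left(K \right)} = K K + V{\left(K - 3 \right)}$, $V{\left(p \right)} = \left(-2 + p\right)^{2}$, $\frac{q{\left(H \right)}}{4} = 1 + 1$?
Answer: $-9$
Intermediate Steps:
$q{\left(H \right)} = 8$ ($q{\left(H \right)} = 4 \left(1 + 1\right) = 4 \cdot 2 = 8$)
$t{\left(K \right)} = K^{2} + \left(-5 + K\right)^{2}$ ($t{\left(K \right)} = K K + \left(-2 + \left(K - 3\right)\right)^{2} = K^{2} + \left(-2 + \left(-3 + K\right)\right)^{2} = K^{2} + \left(-5 + K\right)^{2}$)
$q{\left(Q \right)} - t{\left(4 \right)} = 8 - \left(4^{2} + \left(-5 + 4\right)^{2}\right) = 8 - \left(16 + \left(-1\right)^{2}\right) = 8 - \left(16 + 1\right) = 8 - 17 = -9$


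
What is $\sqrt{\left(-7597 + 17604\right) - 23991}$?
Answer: $4 i \sqrt{874} \approx 118.25 i$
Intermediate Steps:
$\sqrt{\left(-7597 + 17604\right) - 23991} = \sqrt{10007 - 23991} = \sqrt{-13984} = 4 i \sqrt{874}$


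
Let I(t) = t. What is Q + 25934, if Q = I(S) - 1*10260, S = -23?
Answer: 15651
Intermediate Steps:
Q = -10283 (Q = -23 - 1*10260 = -23 - 10260 = -10283)
Q + 25934 = -10283 + 25934 = 15651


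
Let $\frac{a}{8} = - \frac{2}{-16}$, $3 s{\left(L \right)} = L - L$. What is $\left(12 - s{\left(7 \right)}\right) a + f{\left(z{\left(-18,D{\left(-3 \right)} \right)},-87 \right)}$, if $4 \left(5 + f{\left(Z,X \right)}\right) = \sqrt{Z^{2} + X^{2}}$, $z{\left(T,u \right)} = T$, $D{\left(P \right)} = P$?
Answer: $7 + \frac{3 \sqrt{877}}{4} \approx 29.211$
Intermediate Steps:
$s{\left(L \right)} = 0$ ($s{\left(L \right)} = \frac{L - L}{3} = \frac{1}{3} \cdot 0 = 0$)
$a = 1$ ($a = 8 \left(- \frac{2}{-16}\right) = 8 \left(\left(-2\right) \left(- \frac{1}{16}\right)\right) = 8 \cdot \frac{1}{8} = 1$)
$f{\left(Z,X \right)} = -5 + \frac{\sqrt{X^{2} + Z^{2}}}{4}$ ($f{\left(Z,X \right)} = -5 + \frac{\sqrt{Z^{2} + X^{2}}}{4} = -5 + \frac{\sqrt{X^{2} + Z^{2}}}{4}$)
$\left(12 - s{\left(7 \right)}\right) a + f{\left(z{\left(-18,D{\left(-3 \right)} \right)},-87 \right)} = \left(12 - 0\right) 1 - \left(5 - \frac{\sqrt{\left(-87\right)^{2} + \left(-18\right)^{2}}}{4}\right) = \left(12 + 0\right) 1 - \left(5 - \frac{\sqrt{7569 + 324}}{4}\right) = 12 \cdot 1 - \left(5 - \frac{\sqrt{7893}}{4}\right) = 12 - \left(5 - \frac{3 \sqrt{877}}{4}\right) = 7 + \frac{3 \sqrt{877}}{4}$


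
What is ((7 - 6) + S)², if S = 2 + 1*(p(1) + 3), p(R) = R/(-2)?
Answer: 121/4 ≈ 30.250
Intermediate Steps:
p(R) = -R/2 (p(R) = R*(-½) = -R/2)
S = 9/2 (S = 2 + 1*(-½*1 + 3) = 2 + 1*(-½ + 3) = 2 + 1*(5/2) = 2 + 5/2 = 9/2 ≈ 4.5000)
((7 - 6) + S)² = ((7 - 6) + 9/2)² = (1 + 9/2)² = (11/2)² = 121/4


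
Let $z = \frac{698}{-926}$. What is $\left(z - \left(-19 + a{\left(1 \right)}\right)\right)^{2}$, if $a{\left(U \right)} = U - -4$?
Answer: $\frac{37613689}{214369} \approx 175.46$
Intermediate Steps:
$a{\left(U \right)} = 4 + U$ ($a{\left(U \right)} = U + 4 = 4 + U$)
$z = - \frac{349}{463}$ ($z = 698 \left(- \frac{1}{926}\right) = - \frac{349}{463} \approx -0.75378$)
$\left(z - \left(-19 + a{\left(1 \right)}\right)\right)^{2} = \left(- \frac{349}{463} + \left(19 - \left(4 + 1\right)\right)\right)^{2} = \left(- \frac{349}{463} + \left(19 - 5\right)\right)^{2} = \left(- \frac{349}{463} + 14\right)^{2} = \left(\frac{6133}{463}\right)^{2} = \frac{37613689}{214369}$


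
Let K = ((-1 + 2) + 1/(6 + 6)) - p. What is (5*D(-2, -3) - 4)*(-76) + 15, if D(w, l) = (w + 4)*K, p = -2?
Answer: -6073/3 ≈ -2024.3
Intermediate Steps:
K = 37/12 (K = ((-1 + 2) + 1/(6 + 6)) - 1*(-2) = (1 + 1/12) + 2 = 13/12 + 2 = 37/12 ≈ 3.0833)
D(w, l) = 37/3 + 37*w/12 (D(w, l) = (w + 4)*(37/12) = (4 + w)*(37/12) = 37/3 + 37*w/12)
(5*D(-2, -3) - 4)*(-76) + 15 = (5*(37/3 + (37/12)*(-2)) - 4)*(-76) + 15 = (5*(37/3 - 37/6) - 4)*(-76) + 15 = (5*(37/6) - 4)*(-76) + 15 = (185/6 - 4)*(-76) + 15 = (161/6)*(-76) + 15 = -6118/3 + 15 = -6073/3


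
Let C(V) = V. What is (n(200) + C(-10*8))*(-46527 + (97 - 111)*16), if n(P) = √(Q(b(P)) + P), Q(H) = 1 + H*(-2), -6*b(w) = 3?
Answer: 3740080 - 46751*√202 ≈ 3.0756e+6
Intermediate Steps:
b(w) = -½ (b(w) = -⅙*3 = -½)
Q(H) = 1 - 2*H
n(P) = √(2 + P) (n(P) = √((1 - 2*(-½)) + P) = √((1 + 1) + P) = √(2 + P))
(n(200) + C(-10*8))*(-46527 + (97 - 111)*16) = (√(2 + 200) - 10*8)*(-46527 + (97 - 111)*16) = (√202 - 80)*(-46527 - 14*16) = (-80 + √202)*(-46527 - 224) = (-80 + √202)*(-46751) = 3740080 - 46751*√202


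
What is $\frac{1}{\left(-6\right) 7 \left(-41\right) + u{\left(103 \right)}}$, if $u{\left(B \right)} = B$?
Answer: $\frac{1}{1825} \approx 0.00054795$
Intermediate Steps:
$\frac{1}{\left(-6\right) 7 \left(-41\right) + u{\left(103 \right)}} = \frac{1}{\left(-6\right) 7 \left(-41\right) + 103} = \frac{1}{\left(-42\right) \left(-41\right) + 103} = \frac{1}{1722 + 103} = \frac{1}{1825}$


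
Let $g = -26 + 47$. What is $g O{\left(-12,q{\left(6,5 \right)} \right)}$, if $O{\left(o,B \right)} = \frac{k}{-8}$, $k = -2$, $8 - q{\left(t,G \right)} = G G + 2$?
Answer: $\frac{21}{4} \approx 5.25$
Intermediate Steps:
$q{\left(t,G \right)} = 6 - G^{2}$ ($q{\left(t,G \right)} = 8 - \left(G G + 2\right) = 8 - \left(G^{2} + 2\right) = 8 - \left(2 + G^{2}\right) = 6 - G^{2}$)
$O{\left(o,B \right)} = \frac{1}{4}$ ($O{\left(o,B \right)} = - \frac{2}{-8} = \left(-2\right) \left(- \frac{1}{8}\right) = \frac{1}{4}$)
$g = 21$
$g O{\left(-12,q{\left(6,5 \right)} \right)} = 21 \cdot \frac{1}{4} = \frac{21}{4}$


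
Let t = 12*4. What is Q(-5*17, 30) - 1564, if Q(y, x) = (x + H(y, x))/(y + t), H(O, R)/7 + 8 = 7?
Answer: -57891/37 ≈ -1564.6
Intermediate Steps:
H(O, R) = -7 (H(O, R) = -56 + 7*7 = -56 + 49 = -7)
t = 48
Q(y, x) = (-7 + x)/(48 + y) (Q(y, x) = (x - 7)/(y + 48) = (-7 + x)/(48 + y))
Q(-5*17, 30) - 1564 = (-7 + 30)/(48 - 5*17) - 1564 = 23/(48 - 85) - 1564 = 23/(-37) - 1564 = -1/37*23 - 1564 = -23/37 - 1564 = -57891/37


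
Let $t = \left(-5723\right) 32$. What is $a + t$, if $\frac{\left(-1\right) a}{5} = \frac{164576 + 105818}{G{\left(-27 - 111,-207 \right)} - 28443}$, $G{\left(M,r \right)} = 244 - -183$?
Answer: $- \frac{2564693103}{14008} \approx -1.8309 \cdot 10^{5}$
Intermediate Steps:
$t = -183136$
$G{\left(M,r \right)} = 427$ ($G{\left(M,r \right)} = 244 + 183 = 427$)
$a = \frac{675985}{14008}$ ($a = - 5 \frac{164576 + 105818}{427 - 28443} = - 5 \frac{270394}{-28016} = - 5 \cdot 270394 \left(- \frac{1}{28016}\right) = \left(-5\right) \left(- \frac{135197}{14008}\right) = \frac{675985}{14008} \approx 48.257$)
$a + t = \frac{675985}{14008} - 183136 = - \frac{2564693103}{14008}$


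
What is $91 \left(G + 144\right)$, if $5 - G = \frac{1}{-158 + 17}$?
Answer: $\frac{1911910}{141} \approx 13560.0$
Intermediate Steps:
$G = \frac{706}{141}$ ($G = 5 - \frac{1}{-158 + 17} = 5 - \frac{1}{-141} = 5 - - \frac{1}{141} = 5 + \frac{1}{141} = \frac{706}{141} \approx 5.0071$)
$91 \left(G + 144\right) = 91 \left(\frac{706}{141} + 144\right) = 91 \cdot \frac{21010}{141} = \frac{1911910}{141}$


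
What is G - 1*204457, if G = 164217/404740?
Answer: -82751761963/404740 ≈ -2.0446e+5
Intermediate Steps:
G = 164217/404740 (G = 164217*(1/404740) = 164217/404740 ≈ 0.40573)
G - 1*204457 = 164217/404740 - 1*204457 = 164217/404740 - 204457 = -82751761963/404740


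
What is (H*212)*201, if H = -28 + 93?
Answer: 2769780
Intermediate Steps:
H = 65
(H*212)*201 = (65*212)*201 = 13780*201 = 2769780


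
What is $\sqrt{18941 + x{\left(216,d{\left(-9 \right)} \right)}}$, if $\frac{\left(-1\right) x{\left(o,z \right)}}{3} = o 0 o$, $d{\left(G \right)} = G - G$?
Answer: $\sqrt{18941} \approx 137.63$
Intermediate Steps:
$d{\left(G \right)} = 0$
$x{\left(o,z \right)} = 0$ ($x{\left(o,z \right)} = - 3 o 0 o = - 3 \cdot 0 o = \left(-3\right) 0 = 0$)
$\sqrt{18941 + x{\left(216,d{\left(-9 \right)} \right)}} = \sqrt{18941 + 0} = \sqrt{18941}$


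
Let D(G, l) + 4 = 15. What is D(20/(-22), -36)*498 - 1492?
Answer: 3986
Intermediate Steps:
D(G, l) = 11 (D(G, l) = -4 + 15 = 11)
D(20/(-22), -36)*498 - 1492 = 11*498 - 1492 = 5478 - 1492 = 3986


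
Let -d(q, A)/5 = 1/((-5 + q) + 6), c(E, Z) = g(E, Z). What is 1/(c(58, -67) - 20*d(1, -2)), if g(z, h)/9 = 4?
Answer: 1/86 ≈ 0.011628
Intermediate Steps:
g(z, h) = 36 (g(z, h) = 9*4 = 36)
c(E, Z) = 36
d(q, A) = -5/(1 + q) (d(q, A) = -5/((-5 + q) + 6) = -5/(1 + q))
1/(c(58, -67) - 20*d(1, -2)) = 1/(36 - (-100)/(1 + 1)) = 1/(36 - (-100)/2) = 1/(36 - 20*(-5/2)) = 1/(36 + 50) = 1/86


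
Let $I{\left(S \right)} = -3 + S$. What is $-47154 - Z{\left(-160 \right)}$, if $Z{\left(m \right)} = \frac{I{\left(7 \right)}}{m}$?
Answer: $- \frac{1886159}{40} \approx -47154.0$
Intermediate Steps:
$Z{\left(m \right)} = \frac{4}{m}$ ($Z{\left(m \right)} = \frac{-3 + 7}{m} = \frac{4}{m}$)
$-47154 - Z{\left(-160 \right)} = -47154 - \frac{4}{-160} = -47154 - 4 \left(- \frac{1}{160}\right) = -47154 - - \frac{1}{40} = -47154 + \frac{1}{40} = - \frac{1886159}{40}$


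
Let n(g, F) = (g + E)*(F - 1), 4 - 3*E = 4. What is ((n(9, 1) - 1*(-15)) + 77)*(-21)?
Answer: -1932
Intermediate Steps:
E = 0 (E = 4/3 - ⅓*4 = 4/3 - 4/3 = 0)
n(g, F) = g*(-1 + F) (n(g, F) = (g + 0)*(F - 1) = g*(-1 + F))
((n(9, 1) - 1*(-15)) + 77)*(-21) = ((9*(-1 + 1) - 1*(-15)) + 77)*(-21) = ((9*0 + 15) + 77)*(-21) = ((0 + 15) + 77)*(-21) = (15 + 77)*(-21) = 92*(-21) = -1932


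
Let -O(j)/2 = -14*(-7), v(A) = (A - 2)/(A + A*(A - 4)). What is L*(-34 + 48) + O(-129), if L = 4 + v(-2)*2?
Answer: -756/5 ≈ -151.20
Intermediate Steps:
v(A) = (-2 + A)/(A + A*(-4 + A))
O(j) = -196 (O(j) = -(-28)*(-7) = -2*98 = -196)
L = 16/5 (L = 4 + ((-2 - 2)/((-2)*(-3 - 2)))*2 = 4 - 1/2*(-4)/(-5)*2 = 4 - 1/2*(-1/5)*(-4)*2 = 4 - 2/5*2 = 4 - 4/5 = 16/5 ≈ 3.2000)
L*(-34 + 48) + O(-129) = 16*(-34 + 48)/5 - 196 = (16/5)*14 - 196 = 224/5 - 196 = -756/5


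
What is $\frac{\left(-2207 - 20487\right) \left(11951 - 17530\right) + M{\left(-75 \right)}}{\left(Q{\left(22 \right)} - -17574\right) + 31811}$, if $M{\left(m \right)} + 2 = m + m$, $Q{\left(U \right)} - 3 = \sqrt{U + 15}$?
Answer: $\frac{6252998579512}{2439174507} - \frac{126609674 \sqrt{37}}{2439174507} \approx 2563.3$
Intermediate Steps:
$Q{\left(U \right)} = 3 + \sqrt{15 + U}$ ($Q{\left(U \right)} = 3 + \sqrt{U + 15} = 3 + \sqrt{15 + U}$)
$M{\left(m \right)} = -2 + 2 m$ ($M{\left(m \right)} = -2 + \left(m + m\right) = -2 + 2 m$)
$\frac{\left(-2207 - 20487\right) \left(11951 - 17530\right) + M{\left(-75 \right)}}{\left(Q{\left(22 \right)} - -17574\right) + 31811} = \frac{\left(-2207 - 20487\right) \left(11951 - 17530\right) + \left(-2 + 2 \left(-75\right)\right)}{\left(\left(3 + \sqrt{15 + 22}\right) - -17574\right) + 31811} = \frac{\left(-22694\right) \left(-5579\right) - 152}{\left(\left(3 + \sqrt{37}\right) + 17574\right) + 31811} = \frac{126609826 - 152}{\left(17577 + \sqrt{37}\right) + 31811} = \frac{126609674}{49388 + \sqrt{37}}$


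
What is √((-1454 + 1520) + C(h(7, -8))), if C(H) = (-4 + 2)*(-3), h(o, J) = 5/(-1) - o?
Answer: 6*√2 ≈ 8.4853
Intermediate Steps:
h(o, J) = -5 - o (h(o, J) = 5*(-1) - o = -5 - o)
C(H) = 6 (C(H) = -2*(-3) = 6)
√((-1454 + 1520) + C(h(7, -8))) = √((-1454 + 1520) + 6) = √(66 + 6) = √72 = 6*√2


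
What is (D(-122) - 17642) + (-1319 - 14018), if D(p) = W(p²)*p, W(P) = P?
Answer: -1848827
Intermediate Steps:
D(p) = p³ (D(p) = p²*p = p³)
(D(-122) - 17642) + (-1319 - 14018) = ((-122)³ - 17642) + (-1319 - 14018) = (-1815848 - 17642) - 15337 = -1833490 - 15337 = -1848827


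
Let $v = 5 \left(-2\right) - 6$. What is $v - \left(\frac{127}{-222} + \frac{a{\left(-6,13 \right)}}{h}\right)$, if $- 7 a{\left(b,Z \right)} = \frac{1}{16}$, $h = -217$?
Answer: $- \frac{41620711}{2697744} \approx -15.428$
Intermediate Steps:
$a{\left(b,Z \right)} = - \frac{1}{112}$ ($a{\left(b,Z \right)} = - \frac{1}{7 \cdot 16} = \left(- \frac{1}{7}\right) \frac{1}{16} = - \frac{1}{112}$)
$v = -16$ ($v = -10 - 6 = -16$)
$v - \left(\frac{127}{-222} + \frac{a{\left(-6,13 \right)}}{h}\right) = -16 - \left(\frac{127}{-222} - \frac{1}{112 \left(-217\right)}\right) = -16 - \left(127 \left(- \frac{1}{222}\right) - - \frac{1}{24304}\right) = -16 - \left(- \frac{127}{222} + \frac{1}{24304}\right) = -16 - - \frac{1543193}{2697744} = -16 + \frac{1543193}{2697744} = - \frac{41620711}{2697744}$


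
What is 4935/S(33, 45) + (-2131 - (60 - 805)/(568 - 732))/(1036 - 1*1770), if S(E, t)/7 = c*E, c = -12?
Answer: 4485467/3972408 ≈ 1.1292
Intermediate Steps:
S(E, t) = -84*E (S(E, t) = 7*(-12*E) = -84*E)
4935/S(33, 45) + (-2131 - (60 - 805)/(568 - 732))/(1036 - 1*1770) = 4935/((-84*33)) + (-2131 - (60 - 805)/(568 - 732))/(1036 - 1*1770) = 4935/(-2772) + (-2131 - (-745)/(-164))/(1036 - 1770) = 4935*(-1/2772) + (-2131 - (-745)*(-1)/164)/(-734) = -235/132 + (-2131 - 1*745/164)*(-1/734) = -235/132 + (-2131 - 745/164)*(-1/734) = -235/132 - 350229/164*(-1/734) = -235/132 + 350229/120376 = 4485467/3972408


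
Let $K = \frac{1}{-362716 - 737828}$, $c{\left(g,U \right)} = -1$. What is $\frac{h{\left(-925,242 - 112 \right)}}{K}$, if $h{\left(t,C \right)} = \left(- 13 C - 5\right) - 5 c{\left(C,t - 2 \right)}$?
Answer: $1859919360$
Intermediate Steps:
$h{\left(t,C \right)} = - 13 C$ ($h{\left(t,C \right)} = \left(- 13 C - 5\right) - -5 = \left(-5 - 13 C\right) + 5 = - 13 C$)
$K = - \frac{1}{1100544}$ ($K = \frac{1}{-1100544} = - \frac{1}{1100544} \approx -9.0864 \cdot 10^{-7}$)
$\frac{h{\left(-925,242 - 112 \right)}}{K} = \frac{\left(-13\right) \left(242 - 112\right)}{- \frac{1}{1100544}} = \left(-13\right) 130 \left(-1100544\right) = \left(-1690\right) \left(-1100544\right) = 1859919360$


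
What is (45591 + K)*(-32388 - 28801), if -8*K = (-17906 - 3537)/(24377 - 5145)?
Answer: -429208425573071/153856 ≈ -2.7897e+9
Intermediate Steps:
K = 21443/153856 (K = -(-17906 - 3537)/(8*(24377 - 5145)) = -(-21443)/(8*19232) = -⅛*(-21443/19232) = 21443/153856 ≈ 0.13937)
(45591 + K)*(-32388 - 28801) = (45591 + 21443/153856)*(-32388 - 28801) = (7014470339/153856)*(-61189) = -429208425573071/153856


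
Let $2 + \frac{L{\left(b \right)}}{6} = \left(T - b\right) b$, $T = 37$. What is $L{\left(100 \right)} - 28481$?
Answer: $-66293$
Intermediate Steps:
$L{\left(b \right)} = -12 + 6 b \left(37 - b\right)$ ($L{\left(b \right)} = -12 + 6 \left(37 - b\right) b = -12 + 6 b \left(37 - b\right)$)
$L{\left(100 \right)} - 28481 = \left(-12 - 6 \cdot 100^{2} + 222 \cdot 100\right) - 28481 = \left(-12 - 60000 + 22200\right) - 28481 = -37812 - 28481 = -66293$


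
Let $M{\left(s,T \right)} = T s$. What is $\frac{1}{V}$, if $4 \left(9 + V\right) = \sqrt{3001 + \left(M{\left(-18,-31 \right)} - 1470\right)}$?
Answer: $\frac{144}{793} + \frac{4 \sqrt{2089}}{793} \approx 0.41213$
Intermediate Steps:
$V = -9 + \frac{\sqrt{2089}}{4}$ ($V = -9 + \frac{\sqrt{3001 - 912}}{4} = -9 + \frac{\sqrt{2089}}{4} \approx 2.4264$)
$\frac{1}{V} = \frac{1}{-9 + \frac{\sqrt{2089}}{4}}$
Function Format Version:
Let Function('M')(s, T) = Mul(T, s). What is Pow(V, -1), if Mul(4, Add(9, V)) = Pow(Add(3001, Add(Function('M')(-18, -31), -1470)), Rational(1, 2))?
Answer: Add(Rational(144, 793), Mul(Rational(4, 793), Pow(2089, Rational(1, 2)))) ≈ 0.41213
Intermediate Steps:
V = Add(-9, Mul(Rational(1, 4), Pow(2089, Rational(1, 2)))) (V = Add(-9, Mul(Rational(1, 4), Pow(Add(3001, Add(Mul(-31, -18), -1470)), Rational(1, 2)))) = Add(-9, Mul(Rational(1, 4), Pow(Add(3001, Add(558, -1470)), Rational(1, 2)))) = Add(-9, Mul(Rational(1, 4), Pow(Add(3001, -912), Rational(1, 2)))) = Add(-9, Mul(Rational(1, 4), Pow(2089, Rational(1, 2)))) ≈ 2.4264)
Pow(V, -1) = Pow(Add(-9, Mul(Rational(1, 4), Pow(2089, Rational(1, 2)))), -1)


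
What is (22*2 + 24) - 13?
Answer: 55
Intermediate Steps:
(22*2 + 24) - 13 = (44 + 24) - 13 = 68 - 13 = 55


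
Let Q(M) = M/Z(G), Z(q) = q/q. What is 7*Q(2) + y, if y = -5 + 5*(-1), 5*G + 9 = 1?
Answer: 4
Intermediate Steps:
G = -8/5 (G = -9/5 + (⅕)*1 = -9/5 + ⅕ = -8/5 ≈ -1.6000)
Z(q) = 1
y = -10 (y = -5 - 5 = -10)
Q(M) = M (Q(M) = M/1 = M*1 = M)
7*Q(2) + y = 7*2 - 10 = 14 - 10 = 4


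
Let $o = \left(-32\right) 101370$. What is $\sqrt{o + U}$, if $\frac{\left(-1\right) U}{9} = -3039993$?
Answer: $\sqrt{24116097} \approx 4910.8$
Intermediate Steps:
$U = 27359937$ ($U = \left(-9\right) \left(-3039993\right) = 27359937$)
$o = -3243840$
$\sqrt{o + U} = \sqrt{-3243840 + 27359937} = \sqrt{24116097}$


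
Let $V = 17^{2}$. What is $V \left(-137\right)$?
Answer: $-39593$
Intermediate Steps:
$V = 289$
$V \left(-137\right) = 289 \left(-137\right) = -39593$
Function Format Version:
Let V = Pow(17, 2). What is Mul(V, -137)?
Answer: -39593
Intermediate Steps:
V = 289
Mul(V, -137) = Mul(289, -137) = -39593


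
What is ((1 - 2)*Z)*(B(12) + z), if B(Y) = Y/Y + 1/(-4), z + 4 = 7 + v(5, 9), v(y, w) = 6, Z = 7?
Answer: -273/4 ≈ -68.250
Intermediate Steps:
z = 9 (z = -4 + (7 + 6) = -4 + 13 = 9)
B(Y) = ¾ (B(Y) = 1 + 1*(-¼) = 1 - ¼ = ¾)
((1 - 2)*Z)*(B(12) + z) = ((1 - 2)*7)*(¾ + 9) = -1*7*(39/4) = -7*39/4 = -273/4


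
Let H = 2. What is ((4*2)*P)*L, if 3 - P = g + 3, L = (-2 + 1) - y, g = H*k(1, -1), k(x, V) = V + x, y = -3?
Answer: 0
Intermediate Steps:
g = 0 (g = 2*(-1 + 1) = 2*0 = 0)
L = 2 (L = (-2 + 1) - 1*(-3) = -1 + 3 = 2)
P = 0 (P = 3 - (0 + 3) = 3 - 1*3 = 3 - 3 = 0)
((4*2)*P)*L = ((4*2)*0)*2 = (8*0)*2 = 0*2 = 0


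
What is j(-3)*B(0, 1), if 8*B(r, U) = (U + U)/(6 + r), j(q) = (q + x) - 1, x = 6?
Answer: 1/12 ≈ 0.083333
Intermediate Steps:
j(q) = 5 + q (j(q) = (q + 6) - 1 = (6 + q) - 1 = 5 + q)
B(r, U) = U/(4*(6 + r)) (B(r, U) = ((U + U)/(6 + r))/8 = ((2*U)/(6 + r))/8 = (2*U/(6 + r))/8 = U/(4*(6 + r)))
j(-3)*B(0, 1) = (5 - 3)*((¼)*1/(6 + 0)) = 2*((¼)*1/6) = 2*((¼)*1*(⅙)) = 2*(1/24) = 1/12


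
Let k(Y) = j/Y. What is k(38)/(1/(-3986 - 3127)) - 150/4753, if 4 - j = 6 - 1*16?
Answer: -236659473/90307 ≈ -2620.6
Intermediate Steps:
j = 14 (j = 4 - (6 - 1*16) = 4 - (6 - 16) = 4 - 1*(-10) = 4 + 10 = 14)
k(Y) = 14/Y
k(38)/(1/(-3986 - 3127)) - 150/4753 = (14/38)/(1/(-3986 - 3127)) - 150/4753 = (14*(1/38))/(1/(-7113)) - 150*1/4753 = 7/(19*(-1/7113)) - 150/4753 = (7/19)*(-7113) - 150/4753 = -49791/19 - 150/4753 = -236659473/90307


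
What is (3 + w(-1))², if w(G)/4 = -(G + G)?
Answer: 121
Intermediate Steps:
w(G) = -8*G (w(G) = 4*(-(G + G)) = 4*(-2*G) = -8*G)
(3 + w(-1))² = (3 - 8*(-1))² = (3 + 8)² = 11² = 121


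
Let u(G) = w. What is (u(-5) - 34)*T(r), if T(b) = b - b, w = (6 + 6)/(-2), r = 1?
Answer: 0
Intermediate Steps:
w = -6 (w = 12*(-½) = -6)
T(b) = 0
u(G) = -6
(u(-5) - 34)*T(r) = (-6 - 34)*0 = -40*0 = 0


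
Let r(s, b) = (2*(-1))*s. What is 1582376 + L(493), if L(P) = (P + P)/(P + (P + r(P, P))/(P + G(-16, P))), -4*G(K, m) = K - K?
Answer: 389264989/246 ≈ 1.5824e+6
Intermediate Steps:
G(K, m) = 0 (G(K, m) = -(K - K)/4 = -1/4*0 = 0)
r(s, b) = -2*s
L(P) = 2*P/(-1 + P) (L(P) = (P + P)/(P + (P - 2*P)/(P + 0)) = (2*P)/(P + (-P)/P) = (2*P)/(P - 1) = (2*P)/(-1 + P) = 2*P/(-1 + P))
1582376 + L(493) = 1582376 + 2*493/(-1 + 493) = 1582376 + 2*493/492 = 1582376 + 2*493*(1/492) = 1582376 + 493/246 = 389264989/246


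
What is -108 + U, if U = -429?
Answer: -537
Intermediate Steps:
-108 + U = -108 - 429 = -537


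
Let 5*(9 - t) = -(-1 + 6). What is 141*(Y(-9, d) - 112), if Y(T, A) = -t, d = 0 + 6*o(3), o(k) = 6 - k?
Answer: -17202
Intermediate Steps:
t = 10 (t = 9 - (-1)*(-1 + 6)/5 = 9 - (-1)*5/5 = 9 - ⅕*(-5) = 9 + 1 = 10)
d = 18 (d = 0 + 6*(6 - 1*3) = 0 + 6*(6 - 3) = 0 + 6*3 = 0 + 18 = 18)
Y(T, A) = -10 (Y(T, A) = -1*10 = -10)
141*(Y(-9, d) - 112) = 141*(-10 - 112) = 141*(-122) = -17202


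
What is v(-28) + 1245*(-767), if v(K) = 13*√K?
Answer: -954915 + 26*I*√7 ≈ -9.5492e+5 + 68.79*I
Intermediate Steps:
v(-28) + 1245*(-767) = 13*√(-28) + 1245*(-767) = 13*(2*I*√7) - 954915 = 26*I*√7 - 954915 = -954915 + 26*I*√7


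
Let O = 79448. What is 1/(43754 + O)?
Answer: 1/123202 ≈ 8.1168e-6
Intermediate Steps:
1/(43754 + O) = 1/(43754 + 79448) = 1/123202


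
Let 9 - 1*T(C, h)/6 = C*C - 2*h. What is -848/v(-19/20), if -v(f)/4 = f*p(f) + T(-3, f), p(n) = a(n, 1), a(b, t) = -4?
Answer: -530/19 ≈ -27.895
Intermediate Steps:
T(C, h) = 54 - 6*C² + 12*h (T(C, h) = 54 - 6*(C*C - 2*h) = 54 - 6*(C² - 2*h) = 54 + (-6*C² + 12*h) = 54 - 6*C² + 12*h)
p(n) = -4
v(f) = -32*f (v(f) = -4*(f*(-4) + (54 - 6*(-3)² + 12*f)) = -4*(-4*f + (54 - 6*9 + 12*f)) = -4*(-4*f + (54 - 54 + 12*f)) = -4*(-4*f + 12*f) = -32*f)
-848/v(-19/20) = -848/((-(-608)/20)) = -848/((-32*(-19/20))) = -848/152/5 = -848*5/152 = -530/19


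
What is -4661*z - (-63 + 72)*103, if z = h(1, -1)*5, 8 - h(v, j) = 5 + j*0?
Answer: -70842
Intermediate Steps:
h(v, j) = 3 (h(v, j) = 8 - (5 + j*0) = 8 - (5 + 0) = 8 - 1*5 = 8 - 5 = 3)
z = 15 (z = 3*5 = 15)
-4661*z - (-63 + 72)*103 = -4661*15 - (-63 + 72)*103 = -69915 - 9*103 = -69915 - 1*927 = -69915 - 927 = -70842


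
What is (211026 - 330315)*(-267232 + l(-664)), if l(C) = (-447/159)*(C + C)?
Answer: 1665921463536/53 ≈ 3.1432e+10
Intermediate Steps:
l(C) = -298*C/53 (l(C) = (-447*1/159)*(2*C) = -298*C/53)
(211026 - 330315)*(-267232 + l(-664)) = (211026 - 330315)*(-267232 - 298/53*(-664)) = -119289*(-267232 + 197872/53) = -119289*(-13965424/53) = 1665921463536/53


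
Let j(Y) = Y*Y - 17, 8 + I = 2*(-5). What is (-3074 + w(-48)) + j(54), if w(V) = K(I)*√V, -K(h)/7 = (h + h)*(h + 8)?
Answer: -175 - 10080*I*√3 ≈ -175.0 - 17459.0*I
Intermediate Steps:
I = -18 (I = -8 + 2*(-5) = -8 - 10 = -18)
K(h) = -14*h*(8 + h) (K(h) = -7*(h + h)*(h + 8) = -7*2*h*(8 + h) = -14*h*(8 + h))
w(V) = -2520*√V (w(V) = (-14*(-18)*(8 - 18))*√V = (-14*(-18)*(-10))*√V = -2520*√V)
j(Y) = -17 + Y² (j(Y) = Y² - 17 = -17 + Y²)
(-3074 + w(-48)) + j(54) = (-3074 - 10080*I*√3) + (-17 + 54²) = (-3074 - 10080*I*√3) + (-17 + 2916) = (-3074 - 10080*I*√3) + 2899 = -175 - 10080*I*√3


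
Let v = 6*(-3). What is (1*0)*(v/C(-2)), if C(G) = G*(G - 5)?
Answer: 0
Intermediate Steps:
C(G) = G*(-5 + G)
v = -18
(1*0)*(v/C(-2)) = (1*0)*(-18*(-1/(2*(-5 - 2)))) = 0*(-18/((-2*(-7)))) = 0*(-18/14) = 0*(-18*1/14) = 0*(-9/7) = 0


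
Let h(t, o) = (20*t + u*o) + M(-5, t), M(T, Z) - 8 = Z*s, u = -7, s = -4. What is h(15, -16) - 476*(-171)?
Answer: 81756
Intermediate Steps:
M(T, Z) = 8 - 4*Z (M(T, Z) = 8 + Z*(-4) = 8 - 4*Z)
h(t, o) = 8 - 7*o + 16*t (h(t, o) = (20*t - 7*o) + (8 - 4*t) = (-7*o + 20*t) + (8 - 4*t) = 8 - 7*o + 16*t)
h(15, -16) - 476*(-171) = (8 - 7*(-16) + 16*15) - 476*(-171) = (8 + 112 + 240) + 81396 = 360 + 81396 = 81756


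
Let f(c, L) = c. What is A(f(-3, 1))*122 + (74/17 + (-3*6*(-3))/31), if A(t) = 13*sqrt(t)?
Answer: 3212/527 + 1586*I*sqrt(3) ≈ 6.0949 + 2747.0*I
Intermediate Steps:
A(f(-3, 1))*122 + (74/17 + (-3*6*(-3))/31) = (13*sqrt(-3))*122 + (74/17 + (-3*6*(-3))/31) = (13*(I*sqrt(3)))*122 + (74*(1/17) - 18*(-3)*(1/31)) = (13*I*sqrt(3))*122 + (74/17 + 54*(1/31)) = 1586*I*sqrt(3) + (74/17 + 54/31) = 1586*I*sqrt(3) + 3212/527 = 3212/527 + 1586*I*sqrt(3)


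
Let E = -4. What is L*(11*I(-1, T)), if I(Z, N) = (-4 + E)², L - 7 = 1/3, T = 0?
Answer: 15488/3 ≈ 5162.7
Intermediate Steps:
L = 22/3 (L = 7 + 1/3 = 7 + ⅓ = 22/3 ≈ 7.3333)
I(Z, N) = 64 (I(Z, N) = (-4 - 4)² = (-8)² = 64)
L*(11*I(-1, T)) = 22*(11*64)/3 = (22/3)*704 = 15488/3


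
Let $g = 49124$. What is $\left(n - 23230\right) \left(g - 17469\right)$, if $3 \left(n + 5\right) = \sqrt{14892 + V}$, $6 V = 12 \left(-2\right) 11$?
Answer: $-735503925 + \frac{506480 \sqrt{58}}{3} \approx -7.3422 \cdot 10^{8}$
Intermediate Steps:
$V = -44$ ($V = \frac{12 \left(-2\right) 11}{6} = \frac{\left(-24\right) 11}{6} = \frac{1}{6} \left(-264\right) = -44$)
$n = -5 + \frac{16 \sqrt{58}}{3}$ ($n = -5 + \frac{\sqrt{14892 - 44}}{3} = -5 + \frac{\sqrt{14848}}{3} = -5 + \frac{16 \sqrt{58}}{3} \approx 35.617$)
$\left(n - 23230\right) \left(g - 17469\right) = \left(\left(-5 + \frac{16 \sqrt{58}}{3}\right) - 23230\right) \left(49124 - 17469\right) = \left(-23235 + \frac{16 \sqrt{58}}{3}\right) 31655 = -735503925 + \frac{506480 \sqrt{58}}{3}$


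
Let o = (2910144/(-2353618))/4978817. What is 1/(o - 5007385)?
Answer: -5859116654953/29338852851263282977 ≈ -1.9971e-7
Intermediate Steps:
o = -1455072/5859116654953 (o = (2910144*(-1/2353618))*(1/4978817) = -1455072/1176809*1/4978817 = -1455072/5859116654953 ≈ -2.4834e-7)
1/(o - 5007385) = 1/(-1455072/5859116654953 - 5007385) = 1/(-29338852851263282977/5859116654953) = -5859116654953/29338852851263282977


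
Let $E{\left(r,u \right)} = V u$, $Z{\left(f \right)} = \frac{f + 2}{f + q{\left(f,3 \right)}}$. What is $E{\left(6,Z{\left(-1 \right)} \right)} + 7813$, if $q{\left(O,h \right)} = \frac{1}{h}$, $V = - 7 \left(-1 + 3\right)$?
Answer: $7834$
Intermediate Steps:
$V = -14$ ($V = \left(-7\right) 2 = -14$)
$Z{\left(f \right)} = \frac{2 + f}{\frac{1}{3} + f}$ ($Z{\left(f \right)} = \frac{f + 2}{f + \frac{1}{3}} = \frac{2 + f}{f + \frac{1}{3}} = \frac{2 + f}{\frac{1}{3} + f}$)
$E{\left(r,u \right)} = - 14 u$
$E{\left(6,Z{\left(-1 \right)} \right)} + 7813 = - 14 \frac{3 \left(2 - 1\right)}{1 + 3 \left(-1\right)} + 7813 = - 14 \cdot 3 \frac{1}{1 - 3} \cdot 1 + 7813 = - 14 \cdot 3 \frac{1}{-2} \cdot 1 + 7813 = - 14 \cdot 3 \left(- \frac{1}{2}\right) 1 + 7813 = \left(-14\right) \left(- \frac{3}{2}\right) + 7813 = 21 + 7813 = 7834$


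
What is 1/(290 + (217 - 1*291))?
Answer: 1/216 ≈ 0.0046296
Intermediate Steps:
1/(290 + (217 - 1*291)) = 1/(290 + (217 - 291)) = 1/(290 - 74) = 1/216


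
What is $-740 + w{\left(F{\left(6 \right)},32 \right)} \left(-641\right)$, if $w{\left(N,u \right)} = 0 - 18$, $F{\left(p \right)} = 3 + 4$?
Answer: $10798$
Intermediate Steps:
$F{\left(p \right)} = 7$
$w{\left(N,u \right)} = -18$ ($w{\left(N,u \right)} = 0 - 18 = -18$)
$-740 + w{\left(F{\left(6 \right)},32 \right)} \left(-641\right) = -740 - -11538 = -740 + 11538 = 10798$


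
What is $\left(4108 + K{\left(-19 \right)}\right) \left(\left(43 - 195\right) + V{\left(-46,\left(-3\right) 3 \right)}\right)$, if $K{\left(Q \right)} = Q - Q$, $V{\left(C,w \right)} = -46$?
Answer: $-813384$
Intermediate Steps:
$K{\left(Q \right)} = 0$
$\left(4108 + K{\left(-19 \right)}\right) \left(\left(43 - 195\right) + V{\left(-46,\left(-3\right) 3 \right)}\right) = \left(4108 + 0\right) \left(\left(43 - 195\right) - 46\right) = 4108 \left(\left(43 - 195\right) - 46\right) = 4108 \left(-152 - 46\right) = 4108 \left(-198\right) = -813384$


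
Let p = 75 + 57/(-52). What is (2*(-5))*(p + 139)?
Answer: -55355/26 ≈ -2129.0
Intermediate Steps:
p = 3843/52 (p = 75 + 57*(-1/52) = 75 - 57/52 = 3843/52 ≈ 73.904)
(2*(-5))*(p + 139) = (2*(-5))*(3843/52 + 139) = -10*11071/52 = -55355/26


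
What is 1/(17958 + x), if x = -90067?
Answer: -1/72109 ≈ -1.3868e-5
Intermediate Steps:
1/(17958 + x) = 1/(17958 - 90067) = 1/(-72109) = -1/72109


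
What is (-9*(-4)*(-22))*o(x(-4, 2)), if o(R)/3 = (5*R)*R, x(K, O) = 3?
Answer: -106920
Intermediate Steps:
o(R) = 15*R**2 (o(R) = 3*((5*R)*R) = 3*(5*R**2) = 15*R**2)
(-9*(-4)*(-22))*o(x(-4, 2)) = (-9*(-4)*(-22))*(15*3**2) = (-3*(-12)*(-22))*(15*9) = (36*(-22))*135 = -792*135 = -106920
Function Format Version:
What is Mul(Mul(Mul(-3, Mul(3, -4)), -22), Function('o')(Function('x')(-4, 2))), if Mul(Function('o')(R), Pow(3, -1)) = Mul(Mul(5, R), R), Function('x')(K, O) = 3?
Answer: -106920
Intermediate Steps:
Function('o')(R) = Mul(15, Pow(R, 2)) (Function('o')(R) = Mul(3, Mul(Mul(5, R), R)) = Mul(3, Mul(5, Pow(R, 2))) = Mul(15, Pow(R, 2)))
Mul(Mul(Mul(-3, Mul(3, -4)), -22), Function('o')(Function('x')(-4, 2))) = Mul(Mul(Mul(-3, Mul(3, -4)), -22), Mul(15, Pow(3, 2))) = Mul(Mul(Mul(-3, -12), -22), Mul(15, 9)) = Mul(Mul(36, -22), 135) = Mul(-792, 135) = -106920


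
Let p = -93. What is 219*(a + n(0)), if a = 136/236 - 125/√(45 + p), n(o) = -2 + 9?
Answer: 97893/59 + 9125*I*√3/4 ≈ 1659.2 + 3951.2*I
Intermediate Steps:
n(o) = 7
a = 34/59 + 125*I*√3/12 (a = 136/236 - 125/√(45 - 93) = 136*(1/236) - 125*(-I*√3/12) = 34/59 - 125*(-I*√3/12) = 34/59 - (-125)*I*√3/12 = 34/59 + 125*I*√3/12 ≈ 0.57627 + 18.042*I)
219*(a + n(0)) = 219*((34/59 + 125*I*√3/12) + 7) = 219*(447/59 + 125*I*√3/12) = 97893/59 + 9125*I*√3/4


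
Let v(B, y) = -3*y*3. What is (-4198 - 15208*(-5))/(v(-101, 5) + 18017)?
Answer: 35921/8986 ≈ 3.9974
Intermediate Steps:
v(B, y) = -9*y
(-4198 - 15208*(-5))/(v(-101, 5) + 18017) = (-4198 - 15208*(-5))/(-9*5 + 18017) = (-4198 + 76040)/(-45 + 18017) = 71842/17972 = 71842*(1/17972) = 35921/8986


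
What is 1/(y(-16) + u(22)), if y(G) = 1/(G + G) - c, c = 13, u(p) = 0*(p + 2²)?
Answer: -32/417 ≈ -0.076739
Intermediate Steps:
u(p) = 0 (u(p) = 0*(p + 4) = 0*(4 + p) = 0)
y(G) = -13 + 1/(2*G) (y(G) = 1/(G + G) - 1*13 = 1/(2*G) - 13 = -13 + 1/(2*G))
1/(y(-16) + u(22)) = 1/((-13 + (½)/(-16)) + 0) = 1/((-13 + (½)*(-1/16)) + 0) = 1/((-13 - 1/32) + 0) = 1/(-417/32 + 0) = 1/(-417/32) = -32/417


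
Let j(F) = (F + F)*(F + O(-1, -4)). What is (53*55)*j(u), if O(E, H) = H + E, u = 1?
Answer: -23320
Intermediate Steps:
O(E, H) = E + H
j(F) = 2*F*(-5 + F) (j(F) = (F + F)*(F + (-1 - 4)) = (2*F)*(F - 5) = (2*F)*(-5 + F) = 2*F*(-5 + F))
(53*55)*j(u) = (53*55)*(2*1*(-5 + 1)) = 2915*(2*1*(-4)) = 2915*(-8) = -23320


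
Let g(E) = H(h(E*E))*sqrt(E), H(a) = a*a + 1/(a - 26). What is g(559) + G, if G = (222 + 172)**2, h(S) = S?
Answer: 155236 + 30509473303421256*sqrt(559)/312455 ≈ 2.3086e+12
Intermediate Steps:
G = 155236 (G = 394**2 = 155236)
H(a) = a**2 + 1/(-26 + a)
g(E) = sqrt(E)*(1 + E**6 - 26*E**4)/(-26 + E**2) (g(E) = ((1 + (E*E)**3 - 26*E**4)/(-26 + E*E))*sqrt(E) = ((1 + (E**2)**3 - 26*E**4)/(-26 + E**2))*sqrt(E) = ((1 + E**6 - 26*E**4)/(-26 + E**2))*sqrt(E) = sqrt(E)*(1 + E**6 - 26*E**4)/(-26 + E**2))
g(559) + G = sqrt(559)*(1 + 559**6 - 26*559**4)/(-26 + 559**2) + 155236 = sqrt(559)*(1 + 30512012057180641 - 26*97644375361)/(-26 + 312481) + 155236 = sqrt(559)*(1 + 30512012057180641 - 2538753759386)/312455 + 155236 = sqrt(559)*(1/312455)*30509473303421256 + 155236 = 30509473303421256*sqrt(559)/312455 + 155236 = 155236 + 30509473303421256*sqrt(559)/312455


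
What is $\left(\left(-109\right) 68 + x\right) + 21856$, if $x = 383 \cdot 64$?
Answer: $38956$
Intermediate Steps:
$x = 24512$
$\left(\left(-109\right) 68 + x\right) + 21856 = \left(\left(-109\right) 68 + 24512\right) + 21856 = \left(-7412 + 24512\right) + 21856 = 17100 + 21856 = 38956$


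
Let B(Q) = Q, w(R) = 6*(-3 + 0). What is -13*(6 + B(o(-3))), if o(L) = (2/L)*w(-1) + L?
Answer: -195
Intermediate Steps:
w(R) = -18 (w(R) = 6*(-3) = -18)
o(L) = L - 36/L (o(L) = (2/L)*(-18) + L = -36/L + L = L - 36/L)
-13*(6 + B(o(-3))) = -13*(6 + (-3 - 36/(-3))) = -13*(6 + (-3 - 36*(-⅓))) = -13*(6 + (-3 + 12)) = -13*(6 + 9) = -13*15 = -195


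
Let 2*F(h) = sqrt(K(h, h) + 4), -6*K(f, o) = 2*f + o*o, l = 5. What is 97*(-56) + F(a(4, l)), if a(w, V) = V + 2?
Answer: -5432 + I*sqrt(26)/4 ≈ -5432.0 + 1.2748*I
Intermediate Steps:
a(w, V) = 2 + V
K(f, o) = -f/3 - o**2/6 (K(f, o) = -(2*f + o*o)/6 = -(2*f + o**2)/6 = -(o**2 + 2*f)/6 = -f/3 - o**2/6)
F(h) = sqrt(4 - h/3 - h**2/6)/2 (F(h) = sqrt((-h/3 - h**2/6) + 4)/2 = sqrt(4 - h/3 - h**2/6)/2)
97*(-56) + F(a(4, l)) = 97*(-56) + sqrt(144 - 12*(2 + 5) - 6*(2 + 5)**2)/12 = -5432 + sqrt(144 - 12*7 - 6*7**2)/12 = -5432 + sqrt(144 - 84 - 6*49)/12 = -5432 + sqrt(144 - 84 - 294)/12 = -5432 + sqrt(-234)/12 = -5432 + (3*I*sqrt(26))/12 = -5432 + I*sqrt(26)/4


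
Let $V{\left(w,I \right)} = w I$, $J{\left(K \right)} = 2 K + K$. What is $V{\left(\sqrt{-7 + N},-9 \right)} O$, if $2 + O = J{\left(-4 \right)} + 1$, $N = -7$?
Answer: $117 i \sqrt{14} \approx 437.77 i$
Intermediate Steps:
$J{\left(K \right)} = 3 K$
$V{\left(w,I \right)} = I w$
$O = -13$ ($O = -2 + \left(3 \left(-4\right) + 1\right) = -2 + \left(-12 + 1\right) = -2 - 11 = -13$)
$V{\left(\sqrt{-7 + N},-9 \right)} O = - 9 \sqrt{-7 - 7} \left(-13\right) = - 9 \sqrt{-14} \left(-13\right) = - 9 i \sqrt{14} \left(-13\right) = 117 i \sqrt{14}$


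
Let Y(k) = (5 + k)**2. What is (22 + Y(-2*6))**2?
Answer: 5041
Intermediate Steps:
(22 + Y(-2*6))**2 = (22 + (5 - 2*6)**2)**2 = (22 + (5 - 12)**2)**2 = (22 + (-7)**2)**2 = (22 + 49)**2 = 71**2 = 5041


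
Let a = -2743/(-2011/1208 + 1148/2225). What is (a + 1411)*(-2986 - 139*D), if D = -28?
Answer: 10626806865306/3087691 ≈ 3.4417e+6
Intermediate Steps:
a = 7372635400/3087691 (a = -2743/(-2011*1/1208 + 1148*(1/2225)) = -2743/(-2011/1208 + 1148/2225) = -2743/(-3087691/2687800) = -2743*(-2687800/3087691) = 7372635400/3087691 ≈ 2387.8)
(a + 1411)*(-2986 - 139*D) = (7372635400/3087691 + 1411)*(-2986 - 139*(-28)) = 11729367401*(-2986 + 3892)/3087691 = (11729367401/3087691)*906 = 10626806865306/3087691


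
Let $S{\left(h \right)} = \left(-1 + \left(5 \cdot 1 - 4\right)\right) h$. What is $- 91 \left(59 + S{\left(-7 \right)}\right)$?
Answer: $-5369$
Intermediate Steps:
$S{\left(h \right)} = 0$ ($S{\left(h \right)} = \left(-1 + \left(5 - 4\right)\right) h = \left(-1 + 1\right) h = 0 h = 0$)
$- 91 \left(59 + S{\left(-7 \right)}\right) = - 91 \left(59 + 0\right) = \left(-91\right) 59 = -5369$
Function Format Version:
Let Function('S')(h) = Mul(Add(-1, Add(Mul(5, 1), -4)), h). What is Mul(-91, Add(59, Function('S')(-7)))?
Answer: -5369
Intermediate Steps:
Function('S')(h) = 0 (Function('S')(h) = Mul(Add(-1, Add(5, -4)), h) = Mul(Add(-1, 1), h) = Mul(0, h) = 0)
Mul(-91, Add(59, Function('S')(-7))) = Mul(-91, Add(59, 0)) = Mul(-91, 59) = -5369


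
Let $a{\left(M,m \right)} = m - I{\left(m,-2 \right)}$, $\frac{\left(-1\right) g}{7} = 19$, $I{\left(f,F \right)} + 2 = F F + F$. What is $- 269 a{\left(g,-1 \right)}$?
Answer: $269$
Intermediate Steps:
$I{\left(f,F \right)} = -2 + F + F^{2}$ ($I{\left(f,F \right)} = -2 + \left(F F + F\right) = -2 + \left(F^{2} + F\right) = -2 + \left(F + F^{2}\right) = -2 + F + F^{2}$)
$g = -133$ ($g = \left(-7\right) 19 = -133$)
$a{\left(M,m \right)} = m$ ($a{\left(M,m \right)} = m - \left(-2 - 2 + \left(-2\right)^{2}\right) = m - \left(-2 - 2 + 4\right) = m - 0 = m + 0 = m$)
$- 269 a{\left(g,-1 \right)} = \left(-269\right) \left(-1\right) = 269$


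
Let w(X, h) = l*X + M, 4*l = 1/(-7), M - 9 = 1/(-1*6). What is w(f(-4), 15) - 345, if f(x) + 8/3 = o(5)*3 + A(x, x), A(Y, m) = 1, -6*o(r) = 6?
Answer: -336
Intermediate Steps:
o(r) = -1 (o(r) = -⅙*6 = -1)
M = 53/6 (M = 9 + 1/(-1*6) = 9 + 1/(-6) = 9 - ⅙ = 53/6 ≈ 8.8333)
f(x) = -14/3 (f(x) = -8/3 + (-1*3 + 1) = -8/3 + (-3 + 1) = -8/3 - 2 = -14/3)
l = -1/28 (l = (¼)/(-7) = (¼)*(-⅐) = -1/28 ≈ -0.035714)
w(X, h) = 53/6 - X/28 (w(X, h) = -X/28 + 53/6 = 53/6 - X/28)
w(f(-4), 15) - 345 = (53/6 - 1/28*(-14/3)) - 345 = (53/6 + ⅙) - 345 = 9 - 345 = -336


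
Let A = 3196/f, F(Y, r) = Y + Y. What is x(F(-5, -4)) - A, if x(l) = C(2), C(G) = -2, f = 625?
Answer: -4446/625 ≈ -7.1136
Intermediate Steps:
F(Y, r) = 2*Y
x(l) = -2
A = 3196/625 ≈ 5.1136
x(F(-5, -4)) - A = -2 - 1*3196/625 = -2 - 3196/625 = -4446/625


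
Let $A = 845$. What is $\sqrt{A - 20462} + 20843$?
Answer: $20843 + i \sqrt{19617} \approx 20843.0 + 140.06 i$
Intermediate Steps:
$\sqrt{A - 20462} + 20843 = \sqrt{845 - 20462} + 20843 = \sqrt{-19617} + 20843 = i \sqrt{19617} + 20843 = 20843 + i \sqrt{19617}$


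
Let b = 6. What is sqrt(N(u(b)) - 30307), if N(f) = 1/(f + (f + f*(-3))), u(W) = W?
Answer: I*sqrt(1091058)/6 ≈ 174.09*I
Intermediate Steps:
N(f) = -1/f (N(f) = 1/(f + (f - 3*f)) = 1/(f - 2*f) = 1/(-f) = -1/f)
sqrt(N(u(b)) - 30307) = sqrt(-1/6 - 30307) = sqrt(-181843/6) = I*sqrt(1091058)/6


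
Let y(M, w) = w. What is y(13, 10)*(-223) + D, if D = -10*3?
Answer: -2260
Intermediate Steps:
D = -30
y(13, 10)*(-223) + D = 10*(-223) - 30 = -2230 - 30 = -2260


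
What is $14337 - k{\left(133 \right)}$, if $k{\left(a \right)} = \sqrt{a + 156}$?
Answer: $14320$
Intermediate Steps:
$k{\left(a \right)} = \sqrt{156 + a}$
$14337 - k{\left(133 \right)} = 14337 - \sqrt{156 + 133} = 14337 - \sqrt{289} = 14337 - 17 = 14320$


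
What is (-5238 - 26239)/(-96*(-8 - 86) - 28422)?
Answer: 31477/19398 ≈ 1.6227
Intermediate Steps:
(-5238 - 26239)/(-96*(-8 - 86) - 28422) = -31477/(-96*(-94) - 28422) = -31477/(9024 - 28422) = -31477/(-19398) = -31477*(-1/19398) = 31477/19398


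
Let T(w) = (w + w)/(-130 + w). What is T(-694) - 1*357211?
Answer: -73585119/206 ≈ -3.5721e+5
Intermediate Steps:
T(w) = 2*w/(-130 + w) (T(w) = (2*w)/(-130 + w) = 2*w/(-130 + w))
T(-694) - 1*357211 = 2*(-694)/(-130 - 694) - 1*357211 = 2*(-694)/(-824) - 357211 = 2*(-694)*(-1/824) - 357211 = 347/206 - 357211 = -73585119/206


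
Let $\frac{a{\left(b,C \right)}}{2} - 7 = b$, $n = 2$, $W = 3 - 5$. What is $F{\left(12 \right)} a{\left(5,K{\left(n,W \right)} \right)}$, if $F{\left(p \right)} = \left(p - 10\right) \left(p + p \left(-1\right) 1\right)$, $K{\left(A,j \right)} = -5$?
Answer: $0$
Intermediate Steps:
$W = -2$
$a{\left(b,C \right)} = 14 + 2 b$
$F{\left(p \right)} = 0$ ($F{\left(p \right)} = \left(-10 + p\right) \left(p + - p 1\right) = \left(-10 + p\right) \left(p - p\right) = \left(-10 + p\right) 0 = 0$)
$F{\left(12 \right)} a{\left(5,K{\left(n,W \right)} \right)} = 0 \left(14 + 2 \cdot 5\right) = 0 \left(14 + 10\right) = 0 \cdot 24 = 0$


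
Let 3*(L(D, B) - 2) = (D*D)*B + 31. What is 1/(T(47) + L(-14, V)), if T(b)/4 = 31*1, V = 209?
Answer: 1/13791 ≈ 7.2511e-5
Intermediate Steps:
T(b) = 124 (T(b) = 4*(31*1) = 4*31 = 124)
L(D, B) = 37/3 + B*D**2/3 (L(D, B) = 2 + ((D*D)*B + 31)/3 = 2 + (D**2*B + 31)/3 = 2 + (B*D**2 + 31)/3 = 2 + (31 + B*D**2)/3 = 2 + (31/3 + B*D**2/3) = 37/3 + B*D**2/3)
1/(T(47) + L(-14, V)) = 1/(124 + (37/3 + (1/3)*209*(-14)**2)) = 1/(124 + (37/3 + (1/3)*209*196)) = 1/(124 + (37/3 + 40964/3)) = 1/(124 + 13667) = 1/13791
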